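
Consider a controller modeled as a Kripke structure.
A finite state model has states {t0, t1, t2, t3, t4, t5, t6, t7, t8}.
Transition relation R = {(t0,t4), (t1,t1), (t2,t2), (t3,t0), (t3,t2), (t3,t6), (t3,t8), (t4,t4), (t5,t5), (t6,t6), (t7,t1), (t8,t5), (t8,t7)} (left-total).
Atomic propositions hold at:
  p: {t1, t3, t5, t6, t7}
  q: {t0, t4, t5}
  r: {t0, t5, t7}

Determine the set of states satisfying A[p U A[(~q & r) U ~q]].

{t1, t2, t3, t6, t7, t8}

Sat(~q) = {t1, t2, t3, t6, t7, t8}
Sat(~q & r) = {t7}
A[(~q & r) U ~q]: least fixpoint, start Z0 = Sat(~q) = {t1, t2, t3, t6, t7, t8}, add states in Sat(~q & r) with every successor in Z. Already a fixed point.
Sat(A[(~q & r) U ~q]) = {t1, t2, t3, t6, t7, t8}
A[p U A[(~q & r) U ~q]]: least fixpoint, start Z0 = Sat(A[(~q & r) U ~q]) = {t1, t2, t3, t6, t7, t8}, add states in Sat(p) with every successor in Z. Already a fixed point.
Sat(A[p U A[(~q & r) U ~q]]) = {t1, t2, t3, t6, t7, t8}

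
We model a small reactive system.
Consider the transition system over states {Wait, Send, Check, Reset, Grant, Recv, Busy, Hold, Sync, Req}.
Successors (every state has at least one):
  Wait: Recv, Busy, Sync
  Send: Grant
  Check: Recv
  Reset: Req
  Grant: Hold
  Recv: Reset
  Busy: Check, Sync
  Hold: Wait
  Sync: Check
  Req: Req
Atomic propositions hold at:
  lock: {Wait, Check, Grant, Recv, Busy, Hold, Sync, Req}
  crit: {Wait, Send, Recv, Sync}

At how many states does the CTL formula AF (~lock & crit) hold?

Sat(~lock) = {Send, Reset}
Sat(~lock & crit) = {Send}
AF (~lock & crit): least fixpoint, start Z0 = {Send}, add states with every successor in Z. Already a fixed point.
Sat(AF (~lock & crit)) = {Send}
|Sat(AF (~lock & crit))| = |{Send}| = 1.

1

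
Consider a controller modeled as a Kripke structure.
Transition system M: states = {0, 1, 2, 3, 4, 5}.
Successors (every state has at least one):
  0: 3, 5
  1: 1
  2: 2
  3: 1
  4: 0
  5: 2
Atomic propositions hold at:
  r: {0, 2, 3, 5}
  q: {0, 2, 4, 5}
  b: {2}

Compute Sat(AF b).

{2, 5}

AF b: least fixpoint, start Z0 = {2}, add states with every successor in Z. Z1 = {2, 5}; fixed.
Sat(AF b) = {2, 5}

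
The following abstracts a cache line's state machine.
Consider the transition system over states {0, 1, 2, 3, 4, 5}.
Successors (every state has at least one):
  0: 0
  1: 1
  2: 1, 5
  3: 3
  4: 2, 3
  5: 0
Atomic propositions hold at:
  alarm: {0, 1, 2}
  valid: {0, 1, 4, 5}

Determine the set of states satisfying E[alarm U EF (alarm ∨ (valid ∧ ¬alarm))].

{0, 1, 2, 4, 5}

Sat(¬alarm) = {3, 4, 5}
Sat(valid ∧ ¬alarm) = {4, 5}
Sat(alarm ∨ (valid ∧ ¬alarm)) = {0, 1, 2, 4, 5}
EF (alarm ∨ (valid ∧ ¬alarm)): least fixpoint, start Z0 = {0, 1, 2, 4, 5}, add states with some successor in Z. Already a fixed point.
Sat(EF (alarm ∨ (valid ∧ ¬alarm))) = {0, 1, 2, 4, 5}
E[alarm U EF (alarm ∨ (valid ∧ ¬alarm))]: least fixpoint, start Z0 = Sat(EF (alarm ∨ (valid ∧ ¬alarm))) = {0, 1, 2, 4, 5}, add states in Sat(alarm) with some successor in Z. Already a fixed point.
Sat(E[alarm U EF (alarm ∨ (valid ∧ ¬alarm))]) = {0, 1, 2, 4, 5}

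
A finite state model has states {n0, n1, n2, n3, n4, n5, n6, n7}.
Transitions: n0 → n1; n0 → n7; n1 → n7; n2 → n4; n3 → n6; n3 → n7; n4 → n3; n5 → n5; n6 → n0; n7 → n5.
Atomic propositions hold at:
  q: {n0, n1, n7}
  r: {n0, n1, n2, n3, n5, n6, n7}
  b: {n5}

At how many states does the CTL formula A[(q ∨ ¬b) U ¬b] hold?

Sat(¬b) = {n0, n1, n2, n3, n4, n6, n7}
Sat(q ∨ ¬b) = {n0, n1, n2, n3, n4, n6, n7}
A[(q ∨ ¬b) U ¬b]: least fixpoint, start Z0 = Sat(¬b) = {n0, n1, n2, n3, n4, n6, n7}, add states in Sat(q ∨ ¬b) with every successor in Z. Already a fixed point.
Sat(A[(q ∨ ¬b) U ¬b]) = {n0, n1, n2, n3, n4, n6, n7}
|Sat(A[(q ∨ ¬b) U ¬b])| = |{n0, n1, n2, n3, n4, n6, n7}| = 7.

7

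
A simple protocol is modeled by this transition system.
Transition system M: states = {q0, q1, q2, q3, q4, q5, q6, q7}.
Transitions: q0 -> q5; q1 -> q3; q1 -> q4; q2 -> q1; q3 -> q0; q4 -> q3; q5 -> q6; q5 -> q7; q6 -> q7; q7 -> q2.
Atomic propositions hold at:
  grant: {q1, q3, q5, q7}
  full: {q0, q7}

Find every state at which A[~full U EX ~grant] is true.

Sat(~full) = {q1, q2, q3, q4, q5, q6}
Sat(~grant) = {q0, q2, q4, q6}
Sat(EX ~grant) = {s : some successor in {q0, q2, q4, q6}} = {q1, q3, q5, q7}
A[~full U EX ~grant]: least fixpoint, start Z0 = Sat(EX ~grant) = {q1, q3, q5, q7}, add states in Sat(~full) with every successor in Z. Z1 = {q1, q2, q3, q4, q5, q6, q7}; fixed.
Sat(A[~full U EX ~grant]) = {q1, q2, q3, q4, q5, q6, q7}

{q1, q2, q3, q4, q5, q6, q7}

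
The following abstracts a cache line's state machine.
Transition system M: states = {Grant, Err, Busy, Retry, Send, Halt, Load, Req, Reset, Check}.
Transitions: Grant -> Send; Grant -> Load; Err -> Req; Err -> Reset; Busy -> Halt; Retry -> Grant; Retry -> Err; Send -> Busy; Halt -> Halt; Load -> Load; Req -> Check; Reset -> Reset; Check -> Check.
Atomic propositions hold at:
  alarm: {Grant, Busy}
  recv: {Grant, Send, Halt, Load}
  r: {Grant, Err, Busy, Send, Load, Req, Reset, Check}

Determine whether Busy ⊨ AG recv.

No

AG recv: greatest fixpoint, start Z0 = {Grant, Send, Halt, Load}, keep only states in Sat with every successor in Z. Z1 = {Grant, Halt, Load}; Z2 = {Halt, Load}; fixed.
Sat(AG recv) = {Halt, Load}
Busy ∉ Sat(AG recv) = {Halt, Load}, so the formula does not hold at Busy.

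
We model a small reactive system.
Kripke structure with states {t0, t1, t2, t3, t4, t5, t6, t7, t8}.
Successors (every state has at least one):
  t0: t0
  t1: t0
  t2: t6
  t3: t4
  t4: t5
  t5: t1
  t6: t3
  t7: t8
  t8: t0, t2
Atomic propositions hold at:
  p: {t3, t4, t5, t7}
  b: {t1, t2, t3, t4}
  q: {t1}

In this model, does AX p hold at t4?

Yes

Sat(AX p) = {s : every successor in {t3, t4, t5, t7}} = {t3, t4, t6}
t4 ∈ Sat(AX p) = {t3, t4, t6}, so the formula holds at t4.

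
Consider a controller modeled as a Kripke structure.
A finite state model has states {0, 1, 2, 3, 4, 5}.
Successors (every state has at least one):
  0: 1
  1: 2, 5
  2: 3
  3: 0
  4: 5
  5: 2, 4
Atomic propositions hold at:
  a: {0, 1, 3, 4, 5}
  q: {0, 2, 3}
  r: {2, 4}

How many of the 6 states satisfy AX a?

4

Sat(AX a) = {s : every successor in {0, 1, 3, 4, 5}} = {0, 2, 3, 4}
|Sat(AX a)| = |{0, 2, 3, 4}| = 4.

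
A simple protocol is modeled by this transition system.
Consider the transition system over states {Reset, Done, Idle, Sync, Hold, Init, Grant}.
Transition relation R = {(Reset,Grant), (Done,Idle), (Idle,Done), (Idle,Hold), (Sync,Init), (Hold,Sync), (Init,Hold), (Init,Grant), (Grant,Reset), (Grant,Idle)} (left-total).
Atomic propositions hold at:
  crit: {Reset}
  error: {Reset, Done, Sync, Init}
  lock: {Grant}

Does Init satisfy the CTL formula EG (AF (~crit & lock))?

Sat(~crit) = {Done, Idle, Sync, Hold, Init, Grant}
Sat(~crit & lock) = {Grant}
AF (~crit & lock): least fixpoint, start Z0 = {Grant}, add states with every successor in Z. Z1 = {Reset, Grant}; fixed.
Sat(AF (~crit & lock)) = {Reset, Grant}
EG (AF (~crit & lock)): greatest fixpoint, start Z0 = {Reset, Grant}, keep only states in Sat with some successor in Z. Already a fixed point.
Sat(EG (AF (~crit & lock))) = {Reset, Grant}
Init ∉ Sat(EG (AF (~crit & lock))) = {Reset, Grant}, so the formula does not hold at Init.

No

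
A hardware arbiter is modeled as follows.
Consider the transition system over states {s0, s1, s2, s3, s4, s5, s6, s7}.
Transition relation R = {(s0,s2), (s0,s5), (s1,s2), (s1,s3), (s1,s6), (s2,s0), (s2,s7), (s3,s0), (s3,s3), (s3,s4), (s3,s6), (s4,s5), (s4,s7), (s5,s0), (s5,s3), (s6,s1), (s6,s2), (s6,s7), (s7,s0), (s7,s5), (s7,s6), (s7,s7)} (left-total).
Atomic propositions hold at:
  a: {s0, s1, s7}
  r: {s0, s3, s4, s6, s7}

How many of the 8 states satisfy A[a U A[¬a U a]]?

Sat(¬a) = {s2, s3, s4, s5, s6}
A[¬a U a]: least fixpoint, start Z0 = Sat(a) = {s0, s1, s7}, add states in Sat(¬a) with every successor in Z. Z1 = {s0, s1, s2, s7}; Z2 = {s0, s1, s2, s6, s7}; fixed.
Sat(A[¬a U a]) = {s0, s1, s2, s6, s7}
A[a U A[¬a U a]]: least fixpoint, start Z0 = Sat(A[¬a U a]) = {s0, s1, s2, s6, s7}, add states in Sat(a) with every successor in Z. Already a fixed point.
Sat(A[a U A[¬a U a]]) = {s0, s1, s2, s6, s7}
|Sat(A[a U A[¬a U a]])| = |{s0, s1, s2, s6, s7}| = 5.

5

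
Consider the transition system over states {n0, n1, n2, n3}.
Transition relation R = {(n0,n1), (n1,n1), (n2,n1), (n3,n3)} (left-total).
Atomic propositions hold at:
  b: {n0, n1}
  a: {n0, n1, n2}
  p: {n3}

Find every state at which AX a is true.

Sat(AX a) = {s : every successor in {n0, n1, n2}} = {n0, n1, n2}

{n0, n1, n2}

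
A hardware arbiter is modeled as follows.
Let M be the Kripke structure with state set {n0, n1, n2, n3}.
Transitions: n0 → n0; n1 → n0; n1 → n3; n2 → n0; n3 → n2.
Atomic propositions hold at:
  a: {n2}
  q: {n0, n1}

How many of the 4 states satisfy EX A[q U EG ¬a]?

Sat(¬a) = {n0, n1, n3}
EG ¬a: greatest fixpoint, start Z0 = {n0, n1, n3}, keep only states in Sat with some successor in Z. Z1 = {n0, n1}; fixed.
Sat(EG ¬a) = {n0, n1}
A[q U EG ¬a]: least fixpoint, start Z0 = Sat(EG ¬a) = {n0, n1}, add states in Sat(q) with every successor in Z. Already a fixed point.
Sat(A[q U EG ¬a]) = {n0, n1}
Sat(EX A[q U EG ¬a]) = {s : some successor in {n0, n1}} = {n0, n1, n2}
|Sat(EX A[q U EG ¬a])| = |{n0, n1, n2}| = 3.

3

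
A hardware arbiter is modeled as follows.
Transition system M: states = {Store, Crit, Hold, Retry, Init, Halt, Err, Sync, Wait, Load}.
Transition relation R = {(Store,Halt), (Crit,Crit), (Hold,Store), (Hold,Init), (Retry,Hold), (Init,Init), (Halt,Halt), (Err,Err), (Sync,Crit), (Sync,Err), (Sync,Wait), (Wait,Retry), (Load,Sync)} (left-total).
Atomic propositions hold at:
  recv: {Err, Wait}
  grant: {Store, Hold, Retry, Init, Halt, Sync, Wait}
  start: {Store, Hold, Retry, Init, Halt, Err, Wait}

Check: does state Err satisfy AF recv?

AF recv: least fixpoint, start Z0 = {Err, Wait}, add states with every successor in Z. Already a fixed point.
Sat(AF recv) = {Err, Wait}
Err ∈ Sat(AF recv) = {Err, Wait}, so the formula holds at Err.

Yes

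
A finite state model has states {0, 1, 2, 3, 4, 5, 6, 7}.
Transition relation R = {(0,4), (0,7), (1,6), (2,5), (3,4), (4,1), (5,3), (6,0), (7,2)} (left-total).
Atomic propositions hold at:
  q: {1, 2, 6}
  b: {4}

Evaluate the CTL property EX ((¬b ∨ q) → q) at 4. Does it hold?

Yes

Sat(¬b) = {0, 1, 2, 3, 5, 6, 7}
Sat(¬b ∨ q) = {0, 1, 2, 3, 5, 6, 7}
Sat((¬b ∨ q) → q) = {1, 2, 4, 6}
Sat(EX ((¬b ∨ q) → q)) = {s : some successor in {1, 2, 4, 6}} = {0, 1, 3, 4, 7}
4 ∈ Sat(EX ((¬b ∨ q) → q)) = {0, 1, 3, 4, 7}, so the formula holds at 4.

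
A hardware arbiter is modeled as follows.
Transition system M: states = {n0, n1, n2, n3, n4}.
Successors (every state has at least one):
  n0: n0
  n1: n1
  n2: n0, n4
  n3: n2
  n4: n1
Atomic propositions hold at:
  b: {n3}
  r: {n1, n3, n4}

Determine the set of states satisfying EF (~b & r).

{n1, n2, n3, n4}

Sat(~b) = {n0, n1, n2, n4}
Sat(~b & r) = {n1, n4}
EF (~b & r): least fixpoint, start Z0 = {n1, n4}, add states with some successor in Z. Z1 = {n1, n2, n4}; Z2 = {n1, n2, n3, n4}; fixed.
Sat(EF (~b & r)) = {n1, n2, n3, n4}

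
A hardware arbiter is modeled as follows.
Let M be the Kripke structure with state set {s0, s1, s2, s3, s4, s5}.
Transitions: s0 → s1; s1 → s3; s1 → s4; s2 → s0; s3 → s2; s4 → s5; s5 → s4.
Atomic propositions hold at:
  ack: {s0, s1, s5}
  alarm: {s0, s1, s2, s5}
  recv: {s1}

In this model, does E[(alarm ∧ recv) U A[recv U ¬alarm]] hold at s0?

Sat(alarm ∧ recv) = {s1}
Sat(¬alarm) = {s3, s4}
A[recv U ¬alarm]: least fixpoint, start Z0 = Sat(¬alarm) = {s3, s4}, add states in Sat(recv) with every successor in Z. Z1 = {s1, s3, s4}; fixed.
Sat(A[recv U ¬alarm]) = {s1, s3, s4}
E[(alarm ∧ recv) U A[recv U ¬alarm]]: least fixpoint, start Z0 = Sat(A[recv U ¬alarm]) = {s1, s3, s4}, add states in Sat(alarm ∧ recv) with some successor in Z. Already a fixed point.
Sat(E[(alarm ∧ recv) U A[recv U ¬alarm]]) = {s1, s3, s4}
s0 ∉ Sat(E[(alarm ∧ recv) U A[recv U ¬alarm]]) = {s1, s3, s4}, so the formula does not hold at s0.

No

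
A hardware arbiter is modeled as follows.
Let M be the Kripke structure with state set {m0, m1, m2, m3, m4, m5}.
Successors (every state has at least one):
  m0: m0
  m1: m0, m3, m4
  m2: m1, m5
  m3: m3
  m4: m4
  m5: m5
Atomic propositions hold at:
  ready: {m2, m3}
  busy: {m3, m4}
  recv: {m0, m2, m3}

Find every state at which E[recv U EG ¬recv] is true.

{m1, m2, m4, m5}

Sat(¬recv) = {m1, m4, m5}
EG ¬recv: greatest fixpoint, start Z0 = {m1, m4, m5}, keep only states in Sat with some successor in Z. Already a fixed point.
Sat(EG ¬recv) = {m1, m4, m5}
E[recv U EG ¬recv]: least fixpoint, start Z0 = Sat(EG ¬recv) = {m1, m4, m5}, add states in Sat(recv) with some successor in Z. Z1 = {m1, m2, m4, m5}; fixed.
Sat(E[recv U EG ¬recv]) = {m1, m2, m4, m5}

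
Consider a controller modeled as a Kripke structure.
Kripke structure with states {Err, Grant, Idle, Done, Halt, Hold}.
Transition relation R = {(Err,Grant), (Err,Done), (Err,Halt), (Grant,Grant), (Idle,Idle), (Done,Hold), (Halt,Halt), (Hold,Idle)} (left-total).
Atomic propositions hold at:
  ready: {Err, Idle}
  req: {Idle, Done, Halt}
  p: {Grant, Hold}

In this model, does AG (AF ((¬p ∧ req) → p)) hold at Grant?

Sat(¬p) = {Err, Idle, Done, Halt}
Sat(¬p ∧ req) = {Idle, Done, Halt}
Sat((¬p ∧ req) → p) = {Err, Grant, Hold}
AF ((¬p ∧ req) → p): least fixpoint, start Z0 = {Err, Grant, Hold}, add states with every successor in Z. Z1 = {Err, Grant, Done, Hold}; fixed.
Sat(AF ((¬p ∧ req) → p)) = {Err, Grant, Done, Hold}
AG (AF ((¬p ∧ req) → p)): greatest fixpoint, start Z0 = {Err, Grant, Done, Hold}, keep only states in Sat with every successor in Z. Z1 = {Grant, Done}; Z2 = {Grant}; fixed.
Sat(AG (AF ((¬p ∧ req) → p))) = {Grant}
Grant ∈ Sat(AG (AF ((¬p ∧ req) → p))) = {Grant}, so the formula holds at Grant.

Yes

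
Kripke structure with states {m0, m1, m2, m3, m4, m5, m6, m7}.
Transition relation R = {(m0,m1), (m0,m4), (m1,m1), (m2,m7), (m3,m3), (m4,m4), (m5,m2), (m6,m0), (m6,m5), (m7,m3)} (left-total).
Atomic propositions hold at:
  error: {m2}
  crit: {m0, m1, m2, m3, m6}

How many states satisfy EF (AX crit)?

Sat(AX crit) = {s : every successor in {m0, m1, m2, m3, m6}} = {m1, m3, m5, m7}
EF (AX crit): least fixpoint, start Z0 = {m1, m3, m5, m7}, add states with some successor in Z. Z1 = {m0, m1, m2, m3, m5, m6, m7}; fixed.
Sat(EF (AX crit)) = {m0, m1, m2, m3, m5, m6, m7}
|Sat(EF (AX crit))| = |{m0, m1, m2, m3, m5, m6, m7}| = 7.

7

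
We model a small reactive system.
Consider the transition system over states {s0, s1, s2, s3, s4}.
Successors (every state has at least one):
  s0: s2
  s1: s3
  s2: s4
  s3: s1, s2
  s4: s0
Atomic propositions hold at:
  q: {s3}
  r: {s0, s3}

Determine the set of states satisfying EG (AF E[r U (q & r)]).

Sat(q & r) = {s3}
E[r U (q & r)]: least fixpoint, start Z0 = Sat((q & r)) = {s3}, add states in Sat(r) with some successor in Z. Already a fixed point.
Sat(E[r U (q & r)]) = {s3}
AF E[r U (q & r)]: least fixpoint, start Z0 = {s3}, add states with every successor in Z. Z1 = {s1, s3}; fixed.
Sat(AF E[r U (q & r)]) = {s1, s3}
EG (AF E[r U (q & r)]): greatest fixpoint, start Z0 = {s1, s3}, keep only states in Sat with some successor in Z. Already a fixed point.
Sat(EG (AF E[r U (q & r)])) = {s1, s3}

{s1, s3}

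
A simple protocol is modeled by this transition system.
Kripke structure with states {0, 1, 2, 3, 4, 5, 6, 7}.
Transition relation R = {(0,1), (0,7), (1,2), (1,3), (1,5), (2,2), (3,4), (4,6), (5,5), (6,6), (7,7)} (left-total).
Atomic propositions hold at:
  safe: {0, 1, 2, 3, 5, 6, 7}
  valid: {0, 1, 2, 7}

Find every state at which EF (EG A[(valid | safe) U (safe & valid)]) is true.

{0, 1, 2, 7}

Sat(valid | safe) = {0, 1, 2, 3, 5, 6, 7}
Sat(safe & valid) = {0, 1, 2, 7}
A[(valid | safe) U (safe & valid)]: least fixpoint, start Z0 = Sat((safe & valid)) = {0, 1, 2, 7}, add states in Sat(valid | safe) with every successor in Z. Already a fixed point.
Sat(A[(valid | safe) U (safe & valid)]) = {0, 1, 2, 7}
EG A[(valid | safe) U (safe & valid)]: greatest fixpoint, start Z0 = {0, 1, 2, 7}, keep only states in Sat with some successor in Z. Already a fixed point.
Sat(EG A[(valid | safe) U (safe & valid)]) = {0, 1, 2, 7}
EF (EG A[(valid | safe) U (safe & valid)]): least fixpoint, start Z0 = {0, 1, 2, 7}, add states with some successor in Z. Already a fixed point.
Sat(EF (EG A[(valid | safe) U (safe & valid)])) = {0, 1, 2, 7}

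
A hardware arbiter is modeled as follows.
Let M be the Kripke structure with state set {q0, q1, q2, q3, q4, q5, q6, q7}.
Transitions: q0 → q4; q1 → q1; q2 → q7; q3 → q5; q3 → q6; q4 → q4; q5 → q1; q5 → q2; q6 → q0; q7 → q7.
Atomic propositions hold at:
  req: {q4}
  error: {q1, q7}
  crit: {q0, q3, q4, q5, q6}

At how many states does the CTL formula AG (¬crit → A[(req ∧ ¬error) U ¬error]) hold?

3

Sat(¬crit) = {q1, q2, q7}
Sat(¬error) = {q0, q2, q3, q4, q5, q6}
Sat(req ∧ ¬error) = {q4}
A[(req ∧ ¬error) U ¬error]: least fixpoint, start Z0 = Sat(¬error) = {q0, q2, q3, q4, q5, q6}, add states in Sat(req ∧ ¬error) with every successor in Z. Already a fixed point.
Sat(A[(req ∧ ¬error) U ¬error]) = {q0, q2, q3, q4, q5, q6}
Sat(¬crit → A[(req ∧ ¬error) U ¬error]) = {q0, q2, q3, q4, q5, q6}
AG (¬crit → A[(req ∧ ¬error) U ¬error]): greatest fixpoint, start Z0 = {q0, q2, q3, q4, q5, q6}, keep only states in Sat with every successor in Z. Z1 = {q0, q3, q4, q6}; Z2 = {q0, q4, q6}; fixed.
Sat(AG (¬crit → A[(req ∧ ¬error) U ¬error])) = {q0, q4, q6}
|Sat(AG (¬crit → A[(req ∧ ¬error) U ¬error]))| = |{q0, q4, q6}| = 3.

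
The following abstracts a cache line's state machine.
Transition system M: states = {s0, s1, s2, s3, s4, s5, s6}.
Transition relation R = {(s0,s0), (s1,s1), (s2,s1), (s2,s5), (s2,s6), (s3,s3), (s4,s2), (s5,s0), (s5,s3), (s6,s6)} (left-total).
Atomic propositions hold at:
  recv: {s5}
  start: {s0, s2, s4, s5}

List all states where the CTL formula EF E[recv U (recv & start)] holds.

Sat(recv & start) = {s5}
E[recv U (recv & start)]: least fixpoint, start Z0 = Sat((recv & start)) = {s5}, add states in Sat(recv) with some successor in Z. Already a fixed point.
Sat(E[recv U (recv & start)]) = {s5}
EF E[recv U (recv & start)]: least fixpoint, start Z0 = {s5}, add states with some successor in Z. Z1 = {s2, s5}; Z2 = {s2, s4, s5}; fixed.
Sat(EF E[recv U (recv & start)]) = {s2, s4, s5}

{s2, s4, s5}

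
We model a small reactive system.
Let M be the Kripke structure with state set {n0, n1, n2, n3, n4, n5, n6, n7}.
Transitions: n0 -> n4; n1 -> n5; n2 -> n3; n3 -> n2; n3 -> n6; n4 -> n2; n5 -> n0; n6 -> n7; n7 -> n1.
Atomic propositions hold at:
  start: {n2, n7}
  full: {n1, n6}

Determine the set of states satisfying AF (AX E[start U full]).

E[start U full]: least fixpoint, start Z0 = Sat(full) = {n1, n6}, add states in Sat(start) with some successor in Z. Z1 = {n1, n6, n7}; fixed.
Sat(E[start U full]) = {n1, n6, n7}
Sat(AX E[start U full]) = {s : every successor in {n1, n6, n7}} = {n6, n7}
AF (AX E[start U full]): least fixpoint, start Z0 = {n6, n7}, add states with every successor in Z. Already a fixed point.
Sat(AF (AX E[start U full])) = {n6, n7}

{n6, n7}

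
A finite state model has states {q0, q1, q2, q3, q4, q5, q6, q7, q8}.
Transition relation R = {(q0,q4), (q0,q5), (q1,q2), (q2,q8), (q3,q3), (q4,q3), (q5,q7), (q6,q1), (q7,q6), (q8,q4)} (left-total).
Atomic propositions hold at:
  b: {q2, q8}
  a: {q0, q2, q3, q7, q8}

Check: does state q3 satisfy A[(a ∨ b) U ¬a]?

No

Sat(a ∨ b) = {q0, q2, q3, q7, q8}
Sat(¬a) = {q1, q4, q5, q6}
A[(a ∨ b) U ¬a]: least fixpoint, start Z0 = Sat(¬a) = {q1, q4, q5, q6}, add states in Sat(a ∨ b) with every successor in Z. Z1 = {q0, q1, q4, q5, q6, q7, q8}; Z2 = {q0, q1, q2, q4, q5, q6, q7, q8}; fixed.
Sat(A[(a ∨ b) U ¬a]) = {q0, q1, q2, q4, q5, q6, q7, q8}
q3 ∉ Sat(A[(a ∨ b) U ¬a]) = {q0, q1, q2, q4, q5, q6, q7, q8}, so the formula does not hold at q3.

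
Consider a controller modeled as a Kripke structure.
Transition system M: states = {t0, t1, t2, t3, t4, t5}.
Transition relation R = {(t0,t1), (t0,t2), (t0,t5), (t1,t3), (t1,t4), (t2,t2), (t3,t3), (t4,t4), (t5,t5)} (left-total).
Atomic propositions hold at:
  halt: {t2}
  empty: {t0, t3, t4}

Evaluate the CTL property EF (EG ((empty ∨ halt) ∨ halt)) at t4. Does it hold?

Sat(empty ∨ halt) = {t0, t2, t3, t4}
Sat((empty ∨ halt) ∨ halt) = {t0, t2, t3, t4}
EG ((empty ∨ halt) ∨ halt): greatest fixpoint, start Z0 = {t0, t2, t3, t4}, keep only states in Sat with some successor in Z. Already a fixed point.
Sat(EG ((empty ∨ halt) ∨ halt)) = {t0, t2, t3, t4}
EF (EG ((empty ∨ halt) ∨ halt)): least fixpoint, start Z0 = {t0, t2, t3, t4}, add states with some successor in Z. Z1 = {t0, t1, t2, t3, t4}; fixed.
Sat(EF (EG ((empty ∨ halt) ∨ halt))) = {t0, t1, t2, t3, t4}
t4 ∈ Sat(EF (EG ((empty ∨ halt) ∨ halt))) = {t0, t1, t2, t3, t4}, so the formula holds at t4.

Yes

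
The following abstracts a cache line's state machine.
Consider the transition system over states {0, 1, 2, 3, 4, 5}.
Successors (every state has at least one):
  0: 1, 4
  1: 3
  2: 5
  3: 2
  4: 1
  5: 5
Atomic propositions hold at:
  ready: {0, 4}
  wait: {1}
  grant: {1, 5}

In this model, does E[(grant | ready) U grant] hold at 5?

Sat(grant | ready) = {0, 1, 4, 5}
E[(grant | ready) U grant]: least fixpoint, start Z0 = Sat(grant) = {1, 5}, add states in Sat(grant | ready) with some successor in Z. Z1 = {0, 1, 4, 5}; fixed.
Sat(E[(grant | ready) U grant]) = {0, 1, 4, 5}
5 ∈ Sat(E[(grant | ready) U grant]) = {0, 1, 4, 5}, so the formula holds at 5.

Yes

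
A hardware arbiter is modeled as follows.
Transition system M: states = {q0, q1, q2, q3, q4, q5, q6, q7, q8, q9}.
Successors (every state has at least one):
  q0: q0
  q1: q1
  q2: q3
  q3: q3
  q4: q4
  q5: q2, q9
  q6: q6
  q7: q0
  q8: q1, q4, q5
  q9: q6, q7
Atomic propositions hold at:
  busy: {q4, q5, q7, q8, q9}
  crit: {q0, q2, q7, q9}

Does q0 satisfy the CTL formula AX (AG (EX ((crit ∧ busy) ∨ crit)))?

Sat(crit ∧ busy) = {q7, q9}
Sat((crit ∧ busy) ∨ crit) = {q0, q2, q7, q9}
Sat(EX ((crit ∧ busy) ∨ crit)) = {s : some successor in {q0, q2, q7, q9}} = {q0, q5, q7, q9}
AG (EX ((crit ∧ busy) ∨ crit)): greatest fixpoint, start Z0 = {q0, q5, q7, q9}, keep only states in Sat with every successor in Z. Z1 = {q0, q7}; fixed.
Sat(AG (EX ((crit ∧ busy) ∨ crit))) = {q0, q7}
Sat(AX (AG (EX ((crit ∧ busy) ∨ crit)))) = {s : every successor in {q0, q7}} = {q0, q7}
q0 ∈ Sat(AX (AG (EX ((crit ∧ busy) ∨ crit)))) = {q0, q7}, so the formula holds at q0.

Yes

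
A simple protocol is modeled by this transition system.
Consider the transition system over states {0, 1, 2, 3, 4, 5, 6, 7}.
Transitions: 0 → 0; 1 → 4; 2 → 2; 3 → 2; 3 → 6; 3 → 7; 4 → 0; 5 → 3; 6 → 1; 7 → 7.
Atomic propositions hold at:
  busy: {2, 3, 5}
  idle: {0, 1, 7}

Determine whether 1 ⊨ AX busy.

No

Sat(AX busy) = {s : every successor in {2, 3, 5}} = {2, 5}
1 ∉ Sat(AX busy) = {2, 5}, so the formula does not hold at 1.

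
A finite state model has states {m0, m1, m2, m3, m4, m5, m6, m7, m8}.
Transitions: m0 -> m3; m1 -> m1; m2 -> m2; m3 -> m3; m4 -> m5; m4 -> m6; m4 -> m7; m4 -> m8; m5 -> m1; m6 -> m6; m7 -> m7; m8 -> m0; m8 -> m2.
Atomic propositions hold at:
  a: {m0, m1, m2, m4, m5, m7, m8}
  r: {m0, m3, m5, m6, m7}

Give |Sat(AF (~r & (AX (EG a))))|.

3

Sat(~r) = {m1, m2, m4, m8}
EG a: greatest fixpoint, start Z0 = {m0, m1, m2, m4, m5, m7, m8}, keep only states in Sat with some successor in Z. Z1 = {m1, m2, m4, m5, m7, m8}; fixed.
Sat(EG a) = {m1, m2, m4, m5, m7, m8}
Sat(AX (EG a)) = {s : every successor in {m1, m2, m4, m5, m7, m8}} = {m1, m2, m5, m7}
Sat(~r & (AX (EG a))) = {m1, m2}
AF (~r & (AX (EG a))): least fixpoint, start Z0 = {m1, m2}, add states with every successor in Z. Z1 = {m1, m2, m5}; fixed.
Sat(AF (~r & (AX (EG a)))) = {m1, m2, m5}
|Sat(AF (~r & (AX (EG a))))| = |{m1, m2, m5}| = 3.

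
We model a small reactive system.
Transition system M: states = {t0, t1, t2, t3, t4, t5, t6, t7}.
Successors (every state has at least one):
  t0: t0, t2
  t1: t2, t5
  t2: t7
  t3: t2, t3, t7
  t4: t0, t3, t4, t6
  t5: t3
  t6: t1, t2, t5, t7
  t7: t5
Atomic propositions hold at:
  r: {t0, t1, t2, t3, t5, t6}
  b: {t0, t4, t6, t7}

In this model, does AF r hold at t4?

AF r: least fixpoint, start Z0 = {t0, t1, t2, t3, t5, t6}, add states with every successor in Z. Z1 = {t0, t1, t2, t3, t5, t6, t7}; fixed.
Sat(AF r) = {t0, t1, t2, t3, t5, t6, t7}
t4 ∉ Sat(AF r) = {t0, t1, t2, t3, t5, t6, t7}, so the formula does not hold at t4.

No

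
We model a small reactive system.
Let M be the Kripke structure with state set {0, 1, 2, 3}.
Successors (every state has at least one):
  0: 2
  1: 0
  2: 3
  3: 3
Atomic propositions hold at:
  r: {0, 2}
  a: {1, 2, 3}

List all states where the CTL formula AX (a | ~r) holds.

{0, 2, 3}

Sat(~r) = {1, 3}
Sat(a | ~r) = {1, 2, 3}
Sat(AX (a | ~r)) = {s : every successor in {1, 2, 3}} = {0, 2, 3}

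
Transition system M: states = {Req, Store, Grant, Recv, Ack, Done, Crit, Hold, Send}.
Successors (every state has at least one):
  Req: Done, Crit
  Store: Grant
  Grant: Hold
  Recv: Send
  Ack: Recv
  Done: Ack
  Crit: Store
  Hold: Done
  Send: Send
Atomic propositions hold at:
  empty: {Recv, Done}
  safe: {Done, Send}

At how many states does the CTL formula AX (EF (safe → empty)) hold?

7

Sat(safe → empty) = {Req, Store, Grant, Recv, Ack, Done, Crit, Hold}
EF (safe → empty): least fixpoint, start Z0 = {Req, Store, Grant, Recv, Ack, Done, Crit, Hold}, add states with some successor in Z. Already a fixed point.
Sat(EF (safe → empty)) = {Req, Store, Grant, Recv, Ack, Done, Crit, Hold}
Sat(AX (EF (safe → empty))) = {s : every successor in {Req, Store, Grant, Recv, Ack, Done, Crit, Hold}} = {Req, Store, Grant, Ack, Done, Crit, Hold}
|Sat(AX (EF (safe → empty)))| = |{Req, Store, Grant, Ack, Done, Crit, Hold}| = 7.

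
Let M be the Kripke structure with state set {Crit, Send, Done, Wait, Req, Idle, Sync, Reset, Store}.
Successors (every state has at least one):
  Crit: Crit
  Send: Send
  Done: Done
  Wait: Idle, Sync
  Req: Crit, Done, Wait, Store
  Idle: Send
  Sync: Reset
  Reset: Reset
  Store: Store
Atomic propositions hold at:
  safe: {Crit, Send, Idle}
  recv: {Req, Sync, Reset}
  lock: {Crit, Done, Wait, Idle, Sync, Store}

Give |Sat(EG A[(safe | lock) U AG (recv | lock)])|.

5

Sat(safe | lock) = {Crit, Send, Done, Wait, Idle, Sync, Store}
Sat(recv | lock) = {Crit, Done, Wait, Req, Idle, Sync, Reset, Store}
AG (recv | lock): greatest fixpoint, start Z0 = {Crit, Done, Wait, Req, Idle, Sync, Reset, Store}, keep only states in Sat with every successor in Z. Z1 = {Crit, Done, Wait, Req, Sync, Reset, Store}; Z2 = {Crit, Done, Req, Sync, Reset, Store}; Z3 = {Crit, Done, Sync, Reset, Store}; fixed.
Sat(AG (recv | lock)) = {Crit, Done, Sync, Reset, Store}
A[(safe | lock) U AG (recv | lock)]: least fixpoint, start Z0 = Sat(AG (recv | lock)) = {Crit, Done, Sync, Reset, Store}, add states in Sat(safe | lock) with every successor in Z. Already a fixed point.
Sat(A[(safe | lock) U AG (recv | lock)]) = {Crit, Done, Sync, Reset, Store}
EG A[(safe | lock) U AG (recv | lock)]: greatest fixpoint, start Z0 = {Crit, Done, Sync, Reset, Store}, keep only states in Sat with some successor in Z. Already a fixed point.
Sat(EG A[(safe | lock) U AG (recv | lock)]) = {Crit, Done, Sync, Reset, Store}
|Sat(EG A[(safe | lock) U AG (recv | lock)])| = |{Crit, Done, Sync, Reset, Store}| = 5.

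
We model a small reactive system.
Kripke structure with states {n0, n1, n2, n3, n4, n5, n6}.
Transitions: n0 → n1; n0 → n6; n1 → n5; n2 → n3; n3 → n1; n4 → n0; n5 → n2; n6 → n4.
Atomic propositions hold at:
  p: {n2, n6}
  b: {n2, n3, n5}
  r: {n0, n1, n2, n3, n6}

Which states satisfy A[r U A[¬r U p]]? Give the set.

Sat(¬r) = {n4, n5}
A[¬r U p]: least fixpoint, start Z0 = Sat(p) = {n2, n6}, add states in Sat(¬r) with every successor in Z. Z1 = {n2, n5, n6}; fixed.
Sat(A[¬r U p]) = {n2, n5, n6}
A[r U A[¬r U p]]: least fixpoint, start Z0 = Sat(A[¬r U p]) = {n2, n5, n6}, add states in Sat(r) with every successor in Z. Z1 = {n1, n2, n5, n6}; Z2 = {n0, n1, n2, n3, n5, n6}; fixed.
Sat(A[r U A[¬r U p]]) = {n0, n1, n2, n3, n5, n6}

{n0, n1, n2, n3, n5, n6}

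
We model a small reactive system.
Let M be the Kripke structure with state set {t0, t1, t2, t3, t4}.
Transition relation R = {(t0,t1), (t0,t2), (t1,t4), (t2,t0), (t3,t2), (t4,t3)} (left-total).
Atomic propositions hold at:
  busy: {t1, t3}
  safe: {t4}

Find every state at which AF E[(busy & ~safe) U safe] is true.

{t1, t4}

Sat(~safe) = {t0, t1, t2, t3}
Sat(busy & ~safe) = {t1, t3}
E[(busy & ~safe) U safe]: least fixpoint, start Z0 = Sat(safe) = {t4}, add states in Sat(busy & ~safe) with some successor in Z. Z1 = {t1, t4}; fixed.
Sat(E[(busy & ~safe) U safe]) = {t1, t4}
AF E[(busy & ~safe) U safe]: least fixpoint, start Z0 = {t1, t4}, add states with every successor in Z. Already a fixed point.
Sat(AF E[(busy & ~safe) U safe]) = {t1, t4}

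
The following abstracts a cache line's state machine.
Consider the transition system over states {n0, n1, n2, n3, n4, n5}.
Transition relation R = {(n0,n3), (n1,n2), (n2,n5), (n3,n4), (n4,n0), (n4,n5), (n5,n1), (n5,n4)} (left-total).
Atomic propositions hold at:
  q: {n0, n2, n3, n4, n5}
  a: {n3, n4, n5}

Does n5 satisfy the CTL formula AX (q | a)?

No

Sat(q | a) = {n0, n2, n3, n4, n5}
Sat(AX (q | a)) = {s : every successor in {n0, n2, n3, n4, n5}} = {n0, n1, n2, n3, n4}
n5 ∉ Sat(AX (q | a)) = {n0, n1, n2, n3, n4}, so the formula does not hold at n5.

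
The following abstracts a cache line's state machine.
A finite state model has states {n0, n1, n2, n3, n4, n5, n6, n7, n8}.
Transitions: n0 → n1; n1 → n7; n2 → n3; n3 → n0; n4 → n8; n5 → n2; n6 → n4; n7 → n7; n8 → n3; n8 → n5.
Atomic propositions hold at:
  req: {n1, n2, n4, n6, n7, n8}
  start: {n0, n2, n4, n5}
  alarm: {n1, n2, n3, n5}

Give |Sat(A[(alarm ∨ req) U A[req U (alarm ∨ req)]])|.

8

Sat(alarm ∨ req) = {n1, n2, n3, n4, n5, n6, n7, n8}
A[req U (alarm ∨ req)]: least fixpoint, start Z0 = Sat((alarm ∨ req)) = {n1, n2, n3, n4, n5, n6, n7, n8}, add states in Sat(req) with every successor in Z. Already a fixed point.
Sat(A[req U (alarm ∨ req)]) = {n1, n2, n3, n4, n5, n6, n7, n8}
A[(alarm ∨ req) U A[req U (alarm ∨ req)]]: least fixpoint, start Z0 = Sat(A[req U (alarm ∨ req)]) = {n1, n2, n3, n4, n5, n6, n7, n8}, add states in Sat(alarm ∨ req) with every successor in Z. Already a fixed point.
Sat(A[(alarm ∨ req) U A[req U (alarm ∨ req)]]) = {n1, n2, n3, n4, n5, n6, n7, n8}
|Sat(A[(alarm ∨ req) U A[req U (alarm ∨ req)]])| = |{n1, n2, n3, n4, n5, n6, n7, n8}| = 8.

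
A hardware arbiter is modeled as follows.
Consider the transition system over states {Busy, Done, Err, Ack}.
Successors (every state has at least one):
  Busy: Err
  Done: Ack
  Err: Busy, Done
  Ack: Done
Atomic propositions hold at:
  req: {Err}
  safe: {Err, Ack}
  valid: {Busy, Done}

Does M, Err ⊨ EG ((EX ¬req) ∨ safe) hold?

Sat(¬req) = {Busy, Done, Ack}
Sat(EX ¬req) = {s : some successor in {Busy, Done, Ack}} = {Done, Err, Ack}
Sat((EX ¬req) ∨ safe) = {Done, Err, Ack}
EG ((EX ¬req) ∨ safe): greatest fixpoint, start Z0 = {Done, Err, Ack}, keep only states in Sat with some successor in Z. Already a fixed point.
Sat(EG ((EX ¬req) ∨ safe)) = {Done, Err, Ack}
Err ∈ Sat(EG ((EX ¬req) ∨ safe)) = {Done, Err, Ack}, so the formula holds at Err.

Yes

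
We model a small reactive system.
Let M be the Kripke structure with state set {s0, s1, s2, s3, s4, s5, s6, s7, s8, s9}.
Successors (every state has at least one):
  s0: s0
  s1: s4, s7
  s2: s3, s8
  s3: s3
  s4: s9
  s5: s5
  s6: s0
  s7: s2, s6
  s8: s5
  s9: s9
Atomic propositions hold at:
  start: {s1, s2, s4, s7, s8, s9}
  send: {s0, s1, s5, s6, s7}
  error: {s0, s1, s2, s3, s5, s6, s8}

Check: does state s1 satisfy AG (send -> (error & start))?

No

Sat(error & start) = {s1, s2, s8}
Sat(send -> (error & start)) = {s1, s2, s3, s4, s8, s9}
AG (send -> (error & start)): greatest fixpoint, start Z0 = {s1, s2, s3, s4, s8, s9}, keep only states in Sat with every successor in Z. Z1 = {s2, s3, s4, s9}; Z2 = {s3, s4, s9}; fixed.
Sat(AG (send -> (error & start))) = {s3, s4, s9}
s1 ∉ Sat(AG (send -> (error & start))) = {s3, s4, s9}, so the formula does not hold at s1.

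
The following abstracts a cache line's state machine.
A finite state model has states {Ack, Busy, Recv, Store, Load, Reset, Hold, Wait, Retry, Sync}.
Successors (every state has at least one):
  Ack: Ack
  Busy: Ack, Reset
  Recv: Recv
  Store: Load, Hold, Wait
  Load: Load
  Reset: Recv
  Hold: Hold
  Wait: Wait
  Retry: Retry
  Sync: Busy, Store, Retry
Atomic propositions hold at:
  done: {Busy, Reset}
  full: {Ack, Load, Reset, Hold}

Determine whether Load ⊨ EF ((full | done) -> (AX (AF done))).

No

Sat(full | done) = {Ack, Busy, Load, Reset, Hold}
AF done: least fixpoint, start Z0 = {Busy, Reset}, add states with every successor in Z. Already a fixed point.
Sat(AF done) = {Busy, Reset}
Sat(AX (AF done)) = {s : every successor in {Busy, Reset}} = ∅
Sat((full | done) -> (AX (AF done))) = {Recv, Store, Wait, Retry, Sync}
EF ((full | done) -> (AX (AF done))): least fixpoint, start Z0 = {Recv, Store, Wait, Retry, Sync}, add states with some successor in Z. Z1 = {Recv, Store, Reset, Wait, Retry, Sync}; Z2 = {Busy, Recv, Store, Reset, Wait, Retry, Sync}; fixed.
Sat(EF ((full | done) -> (AX (AF done)))) = {Busy, Recv, Store, Reset, Wait, Retry, Sync}
Load ∉ Sat(EF ((full | done) -> (AX (AF done)))) = {Busy, Recv, Store, Reset, Wait, Retry, Sync}, so the formula does not hold at Load.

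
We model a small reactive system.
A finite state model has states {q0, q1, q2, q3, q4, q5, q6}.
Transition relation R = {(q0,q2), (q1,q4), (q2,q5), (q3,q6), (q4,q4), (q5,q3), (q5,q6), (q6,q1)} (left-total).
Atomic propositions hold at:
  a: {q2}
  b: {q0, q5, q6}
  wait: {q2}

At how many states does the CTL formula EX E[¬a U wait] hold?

1

Sat(¬a) = {q0, q1, q3, q4, q5, q6}
E[¬a U wait]: least fixpoint, start Z0 = Sat(wait) = {q2}, add states in Sat(¬a) with some successor in Z. Z1 = {q0, q2}; fixed.
Sat(E[¬a U wait]) = {q0, q2}
Sat(EX E[¬a U wait]) = {s : some successor in {q0, q2}} = {q0}
|Sat(EX E[¬a U wait])| = |{q0}| = 1.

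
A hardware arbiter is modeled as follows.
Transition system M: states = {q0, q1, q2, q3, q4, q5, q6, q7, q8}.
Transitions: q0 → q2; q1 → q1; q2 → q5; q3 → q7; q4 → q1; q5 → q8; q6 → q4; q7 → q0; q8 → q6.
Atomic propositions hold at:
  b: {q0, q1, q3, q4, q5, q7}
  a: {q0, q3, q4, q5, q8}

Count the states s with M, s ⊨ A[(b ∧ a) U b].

6

Sat(b ∧ a) = {q0, q3, q4, q5}
A[(b ∧ a) U b]: least fixpoint, start Z0 = Sat(b) = {q0, q1, q3, q4, q5, q7}, add states in Sat(b ∧ a) with every successor in Z. Already a fixed point.
Sat(A[(b ∧ a) U b]) = {q0, q1, q3, q4, q5, q7}
|Sat(A[(b ∧ a) U b])| = |{q0, q1, q3, q4, q5, q7}| = 6.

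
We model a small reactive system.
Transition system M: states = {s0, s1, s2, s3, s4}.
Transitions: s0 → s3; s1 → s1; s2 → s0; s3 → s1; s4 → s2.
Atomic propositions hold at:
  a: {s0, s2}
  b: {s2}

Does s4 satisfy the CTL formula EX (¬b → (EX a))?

Yes

Sat(¬b) = {s0, s1, s3, s4}
Sat(EX a) = {s : some successor in {s0, s2}} = {s2, s4}
Sat(¬b → (EX a)) = {s2, s4}
Sat(EX (¬b → (EX a))) = {s : some successor in {s2, s4}} = {s4}
s4 ∈ Sat(EX (¬b → (EX a))) = {s4}, so the formula holds at s4.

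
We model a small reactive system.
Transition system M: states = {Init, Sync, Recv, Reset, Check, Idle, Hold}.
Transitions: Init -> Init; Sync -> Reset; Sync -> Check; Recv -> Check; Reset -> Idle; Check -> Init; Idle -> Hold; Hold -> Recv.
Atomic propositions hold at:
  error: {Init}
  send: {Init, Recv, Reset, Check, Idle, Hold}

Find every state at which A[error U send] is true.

A[error U send]: least fixpoint, start Z0 = Sat(send) = {Init, Recv, Reset, Check, Idle, Hold}, add states in Sat(error) with every successor in Z. Already a fixed point.
Sat(A[error U send]) = {Init, Recv, Reset, Check, Idle, Hold}

{Init, Recv, Reset, Check, Idle, Hold}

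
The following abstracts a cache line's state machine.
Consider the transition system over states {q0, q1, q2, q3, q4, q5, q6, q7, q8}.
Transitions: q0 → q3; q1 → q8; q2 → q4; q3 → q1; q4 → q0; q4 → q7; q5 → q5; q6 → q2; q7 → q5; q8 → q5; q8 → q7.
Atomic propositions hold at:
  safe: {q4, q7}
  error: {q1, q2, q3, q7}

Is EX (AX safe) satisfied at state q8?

No

Sat(AX safe) = {s : every successor in {q4, q7}} = {q2}
Sat(EX (AX safe)) = {s : some successor in {q2}} = {q6}
q8 ∉ Sat(EX (AX safe)) = {q6}, so the formula does not hold at q8.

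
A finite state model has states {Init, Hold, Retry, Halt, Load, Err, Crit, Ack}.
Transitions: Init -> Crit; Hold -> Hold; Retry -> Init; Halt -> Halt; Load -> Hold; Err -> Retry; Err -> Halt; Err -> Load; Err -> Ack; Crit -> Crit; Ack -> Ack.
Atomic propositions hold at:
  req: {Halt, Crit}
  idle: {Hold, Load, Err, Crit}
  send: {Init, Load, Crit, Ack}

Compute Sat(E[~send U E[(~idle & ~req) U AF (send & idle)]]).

{Init, Retry, Load, Err, Crit}

Sat(~send) = {Hold, Retry, Halt, Err}
Sat(~idle) = {Init, Retry, Halt, Ack}
Sat(~req) = {Init, Hold, Retry, Load, Err, Ack}
Sat(~idle & ~req) = {Init, Retry, Ack}
Sat(send & idle) = {Load, Crit}
AF (send & idle): least fixpoint, start Z0 = {Load, Crit}, add states with every successor in Z. Z1 = {Init, Load, Crit}; Z2 = {Init, Retry, Load, Crit}; fixed.
Sat(AF (send & idle)) = {Init, Retry, Load, Crit}
E[(~idle & ~req) U AF (send & idle)]: least fixpoint, start Z0 = Sat(AF (send & idle)) = {Init, Retry, Load, Crit}, add states in Sat(~idle & ~req) with some successor in Z. Already a fixed point.
Sat(E[(~idle & ~req) U AF (send & idle)]) = {Init, Retry, Load, Crit}
E[~send U E[(~idle & ~req) U AF (send & idle)]]: least fixpoint, start Z0 = Sat(E[(~idle & ~req) U AF (send & idle)]) = {Init, Retry, Load, Crit}, add states in Sat(~send) with some successor in Z. Z1 = {Init, Retry, Load, Err, Crit}; fixed.
Sat(E[~send U E[(~idle & ~req) U AF (send & idle)]]) = {Init, Retry, Load, Err, Crit}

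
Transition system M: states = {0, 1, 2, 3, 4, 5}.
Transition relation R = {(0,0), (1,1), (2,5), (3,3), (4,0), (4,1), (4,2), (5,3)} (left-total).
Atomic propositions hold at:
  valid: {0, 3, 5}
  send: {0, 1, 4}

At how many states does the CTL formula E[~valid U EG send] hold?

Sat(~valid) = {1, 2, 4}
EG send: greatest fixpoint, start Z0 = {0, 1, 4}, keep only states in Sat with some successor in Z. Already a fixed point.
Sat(EG send) = {0, 1, 4}
E[~valid U EG send]: least fixpoint, start Z0 = Sat(EG send) = {0, 1, 4}, add states in Sat(~valid) with some successor in Z. Already a fixed point.
Sat(E[~valid U EG send]) = {0, 1, 4}
|Sat(E[~valid U EG send])| = |{0, 1, 4}| = 3.

3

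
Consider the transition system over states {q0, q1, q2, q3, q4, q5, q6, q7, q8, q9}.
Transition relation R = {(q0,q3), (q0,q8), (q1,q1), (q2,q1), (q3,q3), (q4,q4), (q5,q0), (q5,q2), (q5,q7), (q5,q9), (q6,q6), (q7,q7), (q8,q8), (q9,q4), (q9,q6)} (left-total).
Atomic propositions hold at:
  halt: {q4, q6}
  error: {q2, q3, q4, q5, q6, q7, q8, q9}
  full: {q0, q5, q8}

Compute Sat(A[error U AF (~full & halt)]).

Sat(~full) = {q1, q2, q3, q4, q6, q7, q9}
Sat(~full & halt) = {q4, q6}
AF (~full & halt): least fixpoint, start Z0 = {q4, q6}, add states with every successor in Z. Z1 = {q4, q6, q9}; fixed.
Sat(AF (~full & halt)) = {q4, q6, q9}
A[error U AF (~full & halt)]: least fixpoint, start Z0 = Sat(AF (~full & halt)) = {q4, q6, q9}, add states in Sat(error) with every successor in Z. Already a fixed point.
Sat(A[error U AF (~full & halt)]) = {q4, q6, q9}

{q4, q6, q9}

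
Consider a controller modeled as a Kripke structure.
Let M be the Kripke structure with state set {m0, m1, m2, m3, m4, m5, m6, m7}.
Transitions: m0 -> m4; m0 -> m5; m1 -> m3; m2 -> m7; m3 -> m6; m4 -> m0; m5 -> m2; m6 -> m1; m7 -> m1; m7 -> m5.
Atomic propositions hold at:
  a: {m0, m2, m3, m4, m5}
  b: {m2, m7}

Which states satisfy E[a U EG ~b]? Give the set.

{m0, m1, m3, m4, m6}

Sat(~b) = {m0, m1, m3, m4, m5, m6}
EG ~b: greatest fixpoint, start Z0 = {m0, m1, m3, m4, m5, m6}, keep only states in Sat with some successor in Z. Z1 = {m0, m1, m3, m4, m6}; fixed.
Sat(EG ~b) = {m0, m1, m3, m4, m6}
E[a U EG ~b]: least fixpoint, start Z0 = Sat(EG ~b) = {m0, m1, m3, m4, m6}, add states in Sat(a) with some successor in Z. Already a fixed point.
Sat(E[a U EG ~b]) = {m0, m1, m3, m4, m6}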